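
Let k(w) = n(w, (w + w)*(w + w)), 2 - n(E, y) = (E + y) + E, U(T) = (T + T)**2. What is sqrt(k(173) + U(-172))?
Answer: 2*I*sqrt(431) ≈ 41.521*I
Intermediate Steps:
U(T) = 4*T**2 (U(T) = (2*T)**2 = 4*T**2)
n(E, y) = 2 - y - 2*E (n(E, y) = 2 - ((E + y) + E) = 2 - (y + 2*E) = 2 + (-y - 2*E) = 2 - y - 2*E)
k(w) = 2 - 4*w**2 - 2*w (k(w) = 2 - (w + w)*(w + w) - 2*w = 2 - 2*w*2*w - 2*w = 2 - 4*w**2 - 2*w)
sqrt(k(173) + U(-172)) = sqrt((2 - 4*173**2 - 2*173) + 4*(-172)**2) = sqrt((2 - 4*29929 - 346) + 4*29584) = sqrt((2 - 119716 - 346) + 118336) = sqrt(-120060 + 118336) = sqrt(-1724) = 2*I*sqrt(431)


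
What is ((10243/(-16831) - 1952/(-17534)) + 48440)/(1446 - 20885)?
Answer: -7147605968555/2868367851503 ≈ -2.4919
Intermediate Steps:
((10243/(-16831) - 1952/(-17534)) + 48440)/(1446 - 20885) = ((10243*(-1/16831) - 1952*(-1/17534)) + 48440)/(-19439) = ((-10243/16831 + 976/8767) + 48440)*(-1/19439) = (-73373325/147557377 + 48440)*(-1/19439) = (7147605968555/147557377)*(-1/19439) = -7147605968555/2868367851503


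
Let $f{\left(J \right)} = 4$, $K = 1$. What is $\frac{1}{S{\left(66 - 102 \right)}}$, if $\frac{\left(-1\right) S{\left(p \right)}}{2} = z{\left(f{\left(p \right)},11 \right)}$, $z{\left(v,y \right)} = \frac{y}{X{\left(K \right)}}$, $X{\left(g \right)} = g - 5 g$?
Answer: $\frac{2}{11} \approx 0.18182$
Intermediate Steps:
$X{\left(g \right)} = - 4 g$
$z{\left(v,y \right)} = - \frac{y}{4}$ ($z{\left(v,y \right)} = \frac{y}{\left(-4\right) 1} = \frac{y}{-4} = y \left(- \frac{1}{4}\right) = - \frac{y}{4}$)
$S{\left(p \right)} = \frac{11}{2}$ ($S{\left(p \right)} = - 2 \left(\left(- \frac{1}{4}\right) 11\right) = \left(-2\right) \left(- \frac{11}{4}\right) = \frac{11}{2}$)
$\frac{1}{S{\left(66 - 102 \right)}} = \frac{1}{\frac{11}{2}} = \frac{2}{11}$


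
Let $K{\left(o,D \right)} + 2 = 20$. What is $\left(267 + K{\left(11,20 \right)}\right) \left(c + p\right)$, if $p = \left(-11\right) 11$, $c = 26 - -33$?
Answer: $-17670$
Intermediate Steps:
$K{\left(o,D \right)} = 18$ ($K{\left(o,D \right)} = -2 + 20 = 18$)
$c = 59$ ($c = 26 + 33 = 59$)
$p = -121$
$\left(267 + K{\left(11,20 \right)}\right) \left(c + p\right) = \left(267 + 18\right) \left(59 - 121\right) = 285 \left(-62\right) = -17670$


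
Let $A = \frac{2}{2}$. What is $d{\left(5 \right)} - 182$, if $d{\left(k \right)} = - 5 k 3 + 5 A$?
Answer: $-252$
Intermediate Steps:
$A = 1$ ($A = 2 \cdot \frac{1}{2} = 1$)
$d{\left(k \right)} = 5 - 15 k$ ($d{\left(k \right)} = - 5 k 3 + 5 \cdot 1 = - 15 k + 5 = 5 - 15 k$)
$d{\left(5 \right)} - 182 = \left(5 - 75\right) - 182 = -70 - 182 = -252$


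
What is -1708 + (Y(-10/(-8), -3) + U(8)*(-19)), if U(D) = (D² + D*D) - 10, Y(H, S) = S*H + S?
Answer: -15827/4 ≈ -3956.8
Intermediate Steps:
Y(H, S) = S + H*S (Y(H, S) = H*S + S = S + H*S)
U(D) = -10 + 2*D² (U(D) = (D² + D²) - 10 = 2*D² - 10 = -10 + 2*D²)
-1708 + (Y(-10/(-8), -3) + U(8)*(-19)) = -1708 + (-3*(1 - 10/(-8)) + (-10 + 2*8²)*(-19)) = -1708 + (-3*(1 - 10*(-⅛)) + (-10 + 2*64)*(-19)) = -1708 + (-3*(1 + 5/4) + (-10 + 128)*(-19)) = -1708 + (-3*9/4 + 118*(-19)) = -1708 + (-27/4 - 2242) = -1708 - 8995/4 = -15827/4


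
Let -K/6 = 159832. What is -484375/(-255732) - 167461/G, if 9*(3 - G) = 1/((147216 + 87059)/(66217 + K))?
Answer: -902922332650057/18459247224 ≈ -48914.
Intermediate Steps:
K = -958992 (K = -6*159832 = -958992)
G = 288728/84339 (G = 3 - (66217 - 958992)/(147216 + 87059)/9 = 3 - 1/(9*(234275/(-892775))) = 3 - 1/(9*(234275*(-1/892775))) = 3 - 1/(9*(-9371/35711)) = 3 - 1/9*(-35711/9371) = 3 + 35711/84339 = 288728/84339 ≈ 3.4234)
-484375/(-255732) - 167461/G = -484375/(-255732) - 167461/288728/84339 = -484375*(-1/255732) - 167461*84339/288728 = 484375/255732 - 14123493279/288728 = -902922332650057/18459247224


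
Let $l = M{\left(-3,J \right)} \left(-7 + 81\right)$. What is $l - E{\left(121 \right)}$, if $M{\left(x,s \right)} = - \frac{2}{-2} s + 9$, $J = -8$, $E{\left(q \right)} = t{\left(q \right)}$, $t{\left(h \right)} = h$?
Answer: $-47$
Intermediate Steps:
$E{\left(q \right)} = q$
$M{\left(x,s \right)} = 9 + s$ ($M{\left(x,s \right)} = \left(-2\right) \left(- \frac{1}{2}\right) s + 9 = 1 s + 9 = s + 9 = 9 + s$)
$l = 74$ ($l = \left(9 - 8\right) \left(-7 + 81\right) = 1 \cdot 74 = 74$)
$l - E{\left(121 \right)} = 74 - 121 = -47$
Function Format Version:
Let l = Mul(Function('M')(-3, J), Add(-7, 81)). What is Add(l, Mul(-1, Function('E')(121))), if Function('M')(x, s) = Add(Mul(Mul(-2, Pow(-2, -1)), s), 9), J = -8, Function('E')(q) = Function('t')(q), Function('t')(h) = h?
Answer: -47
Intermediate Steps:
Function('E')(q) = q
Function('M')(x, s) = Add(9, s) (Function('M')(x, s) = Add(Mul(Mul(-2, Rational(-1, 2)), s), 9) = Add(Mul(1, s), 9) = Add(s, 9) = Add(9, s))
l = 74 (l = Mul(Add(9, -8), Add(-7, 81)) = Mul(1, 74) = 74)
Add(l, Mul(-1, Function('E')(121))) = Add(74, Mul(-1, 121)) = Add(74, -121) = -47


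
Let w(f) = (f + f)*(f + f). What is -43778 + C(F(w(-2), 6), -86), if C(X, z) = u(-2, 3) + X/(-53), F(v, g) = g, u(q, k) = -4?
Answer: -2320452/53 ≈ -43782.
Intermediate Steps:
w(f) = 4*f² (w(f) = (2*f)*(2*f) = 4*f²)
C(X, z) = -4 - X/53 (C(X, z) = -4 + X/(-53) = -4 + X*(-1/53) = -4 - X/53)
-43778 + C(F(w(-2), 6), -86) = -43778 + (-4 - 1/53*6) = -43778 + (-4 - 6/53) = -43778 - 218/53 = -2320452/53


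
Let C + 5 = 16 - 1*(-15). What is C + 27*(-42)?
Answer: -1108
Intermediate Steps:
C = 26 (C = -5 + (16 - 1*(-15)) = -5 + (16 + 15) = -5 + 31 = 26)
C + 27*(-42) = 26 + 27*(-42) = 26 - 1134 = -1108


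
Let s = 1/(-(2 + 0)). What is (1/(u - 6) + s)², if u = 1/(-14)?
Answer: 12769/28900 ≈ 0.44183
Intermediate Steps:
u = -1/14 ≈ -0.071429
s = -½ (s = 1/(-1*2) = 1/(-2) = -½ ≈ -0.50000)
(1/(u - 6) + s)² = (1/(-1/14 - 6) - ½)² = (1/(-85/14) - ½)² = (-14/85 - ½)² = (-113/170)² = 12769/28900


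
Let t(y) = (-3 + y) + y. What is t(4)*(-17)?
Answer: -85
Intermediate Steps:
t(y) = -3 + 2*y
t(4)*(-17) = (-3 + 2*4)*(-17) = (-3 + 8)*(-17) = 5*(-17) = -85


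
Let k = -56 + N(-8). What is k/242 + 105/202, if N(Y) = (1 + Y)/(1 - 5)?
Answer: 28903/97768 ≈ 0.29563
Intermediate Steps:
N(Y) = -¼ - Y/4 (N(Y) = (1 + Y)/(-4) = (1 + Y)*(-¼) = -¼ - Y/4)
k = -217/4 (k = -56 + (-¼ - ¼*(-8)) = -56 + (-¼ + 2) = -56 + 7/4 = -217/4 ≈ -54.250)
k/242 + 105/202 = -217/4/242 + 105/202 = -217/4*1/242 + 105*(1/202) = -217/968 + 105/202 = 28903/97768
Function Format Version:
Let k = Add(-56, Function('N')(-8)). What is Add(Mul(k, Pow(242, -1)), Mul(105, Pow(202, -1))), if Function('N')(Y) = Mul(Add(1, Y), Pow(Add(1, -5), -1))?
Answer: Rational(28903, 97768) ≈ 0.29563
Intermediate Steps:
Function('N')(Y) = Add(Rational(-1, 4), Mul(Rational(-1, 4), Y)) (Function('N')(Y) = Mul(Add(1, Y), Pow(-4, -1)) = Mul(Add(1, Y), Rational(-1, 4)) = Add(Rational(-1, 4), Mul(Rational(-1, 4), Y)))
k = Rational(-217, 4) (k = Add(-56, Add(Rational(-1, 4), Mul(Rational(-1, 4), -8))) = Add(-56, Add(Rational(-1, 4), 2)) = Add(-56, Rational(7, 4)) = Rational(-217, 4) ≈ -54.250)
Add(Mul(k, Pow(242, -1)), Mul(105, Pow(202, -1))) = Add(Mul(Rational(-217, 4), Pow(242, -1)), Mul(105, Pow(202, -1))) = Add(Mul(Rational(-217, 4), Rational(1, 242)), Mul(105, Rational(1, 202))) = Add(Rational(-217, 968), Rational(105, 202)) = Rational(28903, 97768)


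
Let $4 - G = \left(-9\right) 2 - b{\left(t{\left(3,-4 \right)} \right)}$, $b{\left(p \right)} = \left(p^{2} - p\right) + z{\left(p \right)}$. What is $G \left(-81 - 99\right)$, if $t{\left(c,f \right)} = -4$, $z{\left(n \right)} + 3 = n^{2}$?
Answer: $-9900$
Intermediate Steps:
$z{\left(n \right)} = -3 + n^{2}$
$b{\left(p \right)} = -3 - p + 2 p^{2}$ ($b{\left(p \right)} = \left(p^{2} - p\right) + \left(-3 + p^{2}\right) = -3 - p + 2 p^{2}$)
$G = 55$ ($G = 4 - \left(\left(-9\right) 2 - \left(-3 - -4 + 2 \left(-4\right)^{2}\right)\right) = 4 - \left(-18 - \left(-3 + 4 + 2 \cdot 16\right)\right) = 4 - \left(-18 - \left(-3 + 4 + 32\right)\right) = 4 - \left(-18 - 33\right) = 4 - -51 = 4 + 51 = 55$)
$G \left(-81 - 99\right) = 55 \left(-81 - 99\right) = 55 \left(-180\right) = -9900$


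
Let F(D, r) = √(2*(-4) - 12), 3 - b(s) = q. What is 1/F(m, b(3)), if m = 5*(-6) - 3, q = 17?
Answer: -I*√5/10 ≈ -0.22361*I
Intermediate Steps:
m = -33 (m = -30 - 3 = -33)
b(s) = -14 (b(s) = 3 - 1*17 = 3 - 17 = -14)
F(D, r) = 2*I*√5 (F(D, r) = √(-8 - 12) = √(-20) = 2*I*√5)
1/F(m, b(3)) = 1/(2*I*√5) = -I*√5/10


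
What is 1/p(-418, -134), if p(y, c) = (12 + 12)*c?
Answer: -1/3216 ≈ -0.00031095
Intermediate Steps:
p(y, c) = 24*c
1/p(-418, -134) = 1/(24*(-134)) = 1/(-3216) = -1/3216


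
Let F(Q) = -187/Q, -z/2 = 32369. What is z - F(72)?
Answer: -4660949/72 ≈ -64735.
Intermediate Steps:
z = -64738 (z = -2*32369 = -64738)
z - F(72) = -64738 - (-187)/72 = -64738 - 1*(-187/72) = -64738 + 187/72 = -4660949/72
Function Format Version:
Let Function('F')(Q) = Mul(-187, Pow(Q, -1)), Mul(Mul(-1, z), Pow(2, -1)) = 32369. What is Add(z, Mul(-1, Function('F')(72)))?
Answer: Rational(-4660949, 72) ≈ -64735.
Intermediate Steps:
z = -64738 (z = Mul(-2, 32369) = -64738)
Add(z, Mul(-1, Function('F')(72))) = Add(-64738, Mul(-1, Mul(-187, Pow(72, -1)))) = Add(-64738, Mul(-1, Mul(-187, Rational(1, 72)))) = Add(-64738, Mul(-1, Rational(-187, 72))) = Add(-64738, Rational(187, 72)) = Rational(-4660949, 72)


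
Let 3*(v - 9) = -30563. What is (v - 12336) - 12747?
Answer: -105785/3 ≈ -35262.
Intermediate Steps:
v = -30536/3 (v = 9 + (1/3)*(-30563) = 9 - 30563/3 = -30536/3 ≈ -10179.)
(v - 12336) - 12747 = (-30536/3 - 12336) - 12747 = -67544/3 - 12747 = -105785/3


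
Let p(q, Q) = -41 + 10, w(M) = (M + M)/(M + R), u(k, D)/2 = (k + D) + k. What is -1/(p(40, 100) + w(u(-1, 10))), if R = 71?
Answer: 87/2665 ≈ 0.032645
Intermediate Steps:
u(k, D) = 2*D + 4*k (u(k, D) = 2*((k + D) + k) = 2*((D + k) + k) = 2*(D + 2*k) = 2*D + 4*k)
w(M) = 2*M/(71 + M) (w(M) = (M + M)/(M + 71) = (2*M)/(71 + M) = 2*M/(71 + M))
p(q, Q) = -31
-1/(p(40, 100) + w(u(-1, 10))) = -1/(-31 + 2*(2*10 + 4*(-1))/(71 + (2*10 + 4*(-1)))) = -1/(-31 + 2*(20 - 4)/(71 + (20 - 4))) = -1/(-31 + 2*16/(71 + 16)) = -1/(-31 + 2*16/87) = -1/(-31 + 2*16*(1/87)) = -1/(-31 + 32/87) = -1/(-2665/87) = -1*(-87/2665) = 87/2665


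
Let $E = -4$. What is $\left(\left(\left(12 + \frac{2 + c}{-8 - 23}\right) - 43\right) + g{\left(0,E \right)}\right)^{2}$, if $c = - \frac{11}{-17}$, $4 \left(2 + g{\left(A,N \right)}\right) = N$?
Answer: $\frac{322669369}{277729} \approx 1161.8$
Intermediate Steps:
$g{\left(A,N \right)} = -2 + \frac{N}{4}$
$c = \frac{11}{17}$ ($c = \left(-11\right) \left(- \frac{1}{17}\right) = \frac{11}{17} \approx 0.64706$)
$\left(\left(\left(12 + \frac{2 + c}{-8 - 23}\right) - 43\right) + g{\left(0,E \right)}\right)^{2} = \left(\left(\left(12 + \frac{2 + \frac{11}{17}}{-8 - 23}\right) - 43\right) + \left(-2 + \frac{1}{4} \left(-4\right)\right)\right)^{2} = \left(\left(\left(12 + \frac{45}{17 \left(-31\right)}\right) - 43\right) - 3\right)^{2} = \left(\left(\left(12 + \frac{45}{17} \left(- \frac{1}{31}\right)\right) - 43\right) - 3\right)^{2} = \left(\left(\left(12 - \frac{45}{527}\right) - 43\right) - 3\right)^{2} = \left(\left(\frac{6279}{527} - 43\right) - 3\right)^{2} = \left(- \frac{16382}{527} - 3\right)^{2} = \left(- \frac{17963}{527}\right)^{2} = \frac{322669369}{277729}$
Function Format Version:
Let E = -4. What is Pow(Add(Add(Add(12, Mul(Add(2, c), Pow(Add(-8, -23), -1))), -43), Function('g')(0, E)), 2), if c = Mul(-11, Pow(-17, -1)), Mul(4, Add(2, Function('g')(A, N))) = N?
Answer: Rational(322669369, 277729) ≈ 1161.8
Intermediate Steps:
Function('g')(A, N) = Add(-2, Mul(Rational(1, 4), N))
c = Rational(11, 17) (c = Mul(-11, Rational(-1, 17)) = Rational(11, 17) ≈ 0.64706)
Pow(Add(Add(Add(12, Mul(Add(2, c), Pow(Add(-8, -23), -1))), -43), Function('g')(0, E)), 2) = Pow(Add(Add(Add(12, Mul(Add(2, Rational(11, 17)), Pow(Add(-8, -23), -1))), -43), Add(-2, Mul(Rational(1, 4), -4))), 2) = Pow(Add(Add(Add(12, Mul(Rational(45, 17), Pow(-31, -1))), -43), Add(-2, -1)), 2) = Pow(Add(Add(Add(12, Mul(Rational(45, 17), Rational(-1, 31))), -43), -3), 2) = Pow(Add(Add(Add(12, Rational(-45, 527)), -43), -3), 2) = Pow(Add(Add(Rational(6279, 527), -43), -3), 2) = Pow(Add(Rational(-16382, 527), -3), 2) = Pow(Rational(-17963, 527), 2) = Rational(322669369, 277729)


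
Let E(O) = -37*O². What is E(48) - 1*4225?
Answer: -89473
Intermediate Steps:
E(48) - 1*4225 = -37*48² - 1*4225 = -37*2304 - 4225 = -85248 - 4225 = -89473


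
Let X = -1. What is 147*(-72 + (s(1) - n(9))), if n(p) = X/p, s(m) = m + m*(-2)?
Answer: -32144/3 ≈ -10715.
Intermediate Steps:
s(m) = -m (s(m) = m - 2*m = -m)
n(p) = -1/p
147*(-72 + (s(1) - n(9))) = 147*(-72 + (-1*1 - (-1)/9)) = 147*(-72 + (-1 - (-1)/9)) = 147*(-72 + (-1 - 1*(-⅑))) = 147*(-72 + (-1 + ⅑)) = 147*(-72 - 8/9) = 147*(-656/9) = -32144/3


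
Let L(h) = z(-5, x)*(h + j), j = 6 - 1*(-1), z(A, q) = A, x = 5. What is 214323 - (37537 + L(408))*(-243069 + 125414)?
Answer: 4172495933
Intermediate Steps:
j = 7 (j = 6 + 1 = 7)
L(h) = -35 - 5*h (L(h) = -5*(h + 7) = -5*(7 + h) = -35 - 5*h)
214323 - (37537 + L(408))*(-243069 + 125414) = 214323 - (37537 + (-35 - 5*408))*(-243069 + 125414) = 214323 - (37537 + (-35 - 2040))*(-117655) = 214323 - (37537 - 2075)*(-117655) = 214323 - 35462*(-117655) = 214323 - 1*(-4172281610) = 214323 + 4172281610 = 4172495933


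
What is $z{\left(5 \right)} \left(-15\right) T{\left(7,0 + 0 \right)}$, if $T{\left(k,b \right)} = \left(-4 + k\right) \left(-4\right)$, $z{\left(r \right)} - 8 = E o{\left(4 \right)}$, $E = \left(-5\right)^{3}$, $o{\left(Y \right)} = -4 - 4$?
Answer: $181440$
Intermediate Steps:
$o{\left(Y \right)} = -8$
$E = -125$
$z{\left(r \right)} = 1008$ ($z{\left(r \right)} = 8 - -1000 = 8 + 1000 = 1008$)
$T{\left(k,b \right)} = 16 - 4 k$
$z{\left(5 \right)} \left(-15\right) T{\left(7,0 + 0 \right)} = 1008 \left(-15\right) \left(16 - 28\right) = - 15120 \left(16 - 28\right) = \left(-15120\right) \left(-12\right) = 181440$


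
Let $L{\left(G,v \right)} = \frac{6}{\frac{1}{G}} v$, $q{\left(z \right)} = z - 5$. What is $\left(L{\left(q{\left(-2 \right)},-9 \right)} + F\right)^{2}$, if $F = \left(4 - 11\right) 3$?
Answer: $127449$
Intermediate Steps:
$q{\left(z \right)} = -5 + z$ ($q{\left(z \right)} = z - 5 = -5 + z$)
$L{\left(G,v \right)} = 6 G v$
$F = -21$ ($F = \left(-7\right) 3 = -21$)
$\left(L{\left(q{\left(-2 \right)},-9 \right)} + F\right)^{2} = \left(6 \left(-5 - 2\right) \left(-9\right) - 21\right)^{2} = \left(6 \left(-7\right) \left(-9\right) - 21\right)^{2} = \left(378 - 21\right)^{2} = 357^{2} = 127449$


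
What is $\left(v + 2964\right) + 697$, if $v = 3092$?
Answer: $6753$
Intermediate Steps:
$\left(v + 2964\right) + 697 = \left(3092 + 2964\right) + 697 = 6056 + 697 = 6753$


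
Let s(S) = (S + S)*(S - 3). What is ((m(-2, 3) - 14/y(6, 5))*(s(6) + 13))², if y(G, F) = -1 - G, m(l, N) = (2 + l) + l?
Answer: 0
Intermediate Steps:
m(l, N) = 2 + 2*l
s(S) = 2*S*(-3 + S) (s(S) = (2*S)*(-3 + S) = 2*S*(-3 + S))
((m(-2, 3) - 14/y(6, 5))*(s(6) + 13))² = (((2 + 2*(-2)) - 14/(-1 - 1*6))*(2*6*(-3 + 6) + 13))² = (((2 - 4) - 14/(-1 - 6))*(2*6*3 + 13))² = ((-2 - 14/(-7))*(36 + 13))² = ((-2 - 14*(-⅐))*49)² = ((-2 + 2)*49)² = (0*49)² = 0² = 0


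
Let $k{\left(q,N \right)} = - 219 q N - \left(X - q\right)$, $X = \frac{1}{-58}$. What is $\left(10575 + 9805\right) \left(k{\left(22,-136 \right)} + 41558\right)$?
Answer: $\frac{411839294750}{29} \approx 1.4201 \cdot 10^{10}$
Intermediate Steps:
$X = - \frac{1}{58} \approx -0.017241$
$k{\left(q,N \right)} = \frac{1}{58} + q - 219 N q$ ($k{\left(q,N \right)} = - 219 q N + \left(q - - \frac{1}{58}\right) = - 219 N q + \left(q + \frac{1}{58}\right) = - 219 N q + \left(\frac{1}{58} + q\right) = \frac{1}{58} + q - 219 N q$)
$\left(10575 + 9805\right) \left(k{\left(22,-136 \right)} + 41558\right) = \left(10575 + 9805\right) \left(\left(\frac{1}{58} + 22 - \left(-29784\right) 22\right) + 41558\right) = 20380 \left(\left(\frac{1}{58} + 22 + 655248\right) + 41558\right) = 20380 \left(\frac{38005661}{58} + 41558\right) = 20380 \cdot \frac{40416025}{58} = \frac{411839294750}{29}$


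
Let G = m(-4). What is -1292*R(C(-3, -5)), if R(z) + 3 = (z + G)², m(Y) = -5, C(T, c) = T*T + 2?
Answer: -42636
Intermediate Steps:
C(T, c) = 2 + T² (C(T, c) = T² + 2 = 2 + T²)
G = -5
R(z) = -3 + (-5 + z)² (R(z) = -3 + (z - 5)² = -3 + (-5 + z)²)
-1292*R(C(-3, -5)) = -1292*(-3 + (-5 + (2 + (-3)²))²) = -1292*(-3 + (-5 + (2 + 9))²) = -1292*(-3 + (-5 + 11)²) = -1292*(-3 + 6²) = -1292*(-3 + 36) = -1292*33 = -42636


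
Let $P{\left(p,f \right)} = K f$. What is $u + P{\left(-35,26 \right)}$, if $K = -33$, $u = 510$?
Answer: $-348$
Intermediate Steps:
$P{\left(p,f \right)} = - 33 f$
$u + P{\left(-35,26 \right)} = 510 - 858 = -348$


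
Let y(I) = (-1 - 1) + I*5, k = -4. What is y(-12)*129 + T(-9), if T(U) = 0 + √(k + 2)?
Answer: -7998 + I*√2 ≈ -7998.0 + 1.4142*I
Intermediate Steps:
y(I) = -2 + 5*I
T(U) = I*√2 (T(U) = 0 + √(-4 + 2) = 0 + √(-2) = 0 + I*√2 = I*√2)
y(-12)*129 + T(-9) = (-2 + 5*(-12))*129 + I*√2 = (-2 - 60)*129 + I*√2 = -62*129 + I*√2 = -7998 + I*√2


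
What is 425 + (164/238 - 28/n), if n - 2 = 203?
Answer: 10381353/24395 ≈ 425.55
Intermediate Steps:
n = 205 (n = 2 + 203 = 205)
425 + (164/238 - 28/n) = 425 + (164/238 - 28/205) = 425 + (164*(1/238) - 28*1/205) = 425 + (82/119 - 28/205) = 425 + 13478/24395 = 10381353/24395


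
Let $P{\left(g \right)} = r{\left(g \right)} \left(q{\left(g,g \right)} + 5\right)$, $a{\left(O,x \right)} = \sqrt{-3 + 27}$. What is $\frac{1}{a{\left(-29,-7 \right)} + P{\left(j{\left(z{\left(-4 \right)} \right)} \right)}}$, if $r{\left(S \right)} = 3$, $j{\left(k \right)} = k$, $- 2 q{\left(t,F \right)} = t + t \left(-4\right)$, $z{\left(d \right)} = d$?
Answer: $\frac{1}{5} + \frac{2 \sqrt{6}}{15} \approx 0.5266$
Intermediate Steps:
$a{\left(O,x \right)} = 2 \sqrt{6}$ ($a{\left(O,x \right)} = \sqrt{24} = 2 \sqrt{6}$)
$q{\left(t,F \right)} = \frac{3 t}{2}$ ($q{\left(t,F \right)} = - \frac{t + t \left(-4\right)}{2} = - \frac{t - 4 t}{2} = - \frac{\left(-3\right) t}{2} = \frac{3 t}{2}$)
$P{\left(g \right)} = 15 + \frac{9 g}{2}$ ($P{\left(g \right)} = 3 \left(\frac{3 g}{2} + 5\right) = 3 \left(5 + \frac{3 g}{2}\right) = 15 + \frac{9 g}{2}$)
$\frac{1}{a{\left(-29,-7 \right)} + P{\left(j{\left(z{\left(-4 \right)} \right)} \right)}} = \frac{1}{2 \sqrt{6} + \left(15 + \frac{9}{2} \left(-4\right)\right)} = \frac{1}{2 \sqrt{6} + \left(15 - 18\right)} = \frac{1}{2 \sqrt{6} - 3} = \frac{1}{-3 + 2 \sqrt{6}}$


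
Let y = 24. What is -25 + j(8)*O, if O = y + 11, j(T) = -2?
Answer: -95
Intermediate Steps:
O = 35 (O = 24 + 11 = 35)
-25 + j(8)*O = -25 - 2*35 = -25 - 70 = -95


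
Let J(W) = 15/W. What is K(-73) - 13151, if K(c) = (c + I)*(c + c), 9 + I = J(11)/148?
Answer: -960801/814 ≈ -1180.3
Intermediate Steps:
I = -14637/1628 (I = -9 + (15/11)/148 = -9 + (15*(1/11))*(1/148) = -9 + (15/11)*(1/148) = -9 + 15/1628 = -14637/1628 ≈ -8.9908)
K(c) = 2*c*(-14637/1628 + c) (K(c) = (c - 14637/1628)*(c + c) = (-14637/1628 + c)*(2*c) = 2*c*(-14637/1628 + c))
K(-73) - 13151 = (1/814)*(-73)*(-14637 + 1628*(-73)) - 13151 = (1/814)*(-73)*(-14637 - 118844) - 13151 = (1/814)*(-73)*(-133481) - 13151 = 9744113/814 - 13151 = -960801/814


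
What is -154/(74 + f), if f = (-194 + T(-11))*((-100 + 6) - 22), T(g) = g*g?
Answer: -77/4271 ≈ -0.018029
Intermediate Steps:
T(g) = g²
f = 8468 (f = (-194 + (-11)²)*((-100 + 6) - 22) = (-194 + 121)*(-94 - 22) = -73*(-116) = 8468)
-154/(74 + f) = -154/(74 + 8468) = -154/8542 = (1/8542)*(-154) = -77/4271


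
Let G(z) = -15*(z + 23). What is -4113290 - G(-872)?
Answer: -4126025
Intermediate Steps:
G(z) = -345 - 15*z (G(z) = -15*(23 + z) = -345 - 15*z)
-4113290 - G(-872) = -4113290 - (-345 - 15*(-872)) = -4113290 - (-345 + 13080) = -4113290 - 1*12735 = -4113290 - 12735 = -4126025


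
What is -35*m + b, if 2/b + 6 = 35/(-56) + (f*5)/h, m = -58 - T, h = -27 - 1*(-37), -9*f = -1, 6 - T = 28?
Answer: 595836/473 ≈ 1259.7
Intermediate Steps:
T = -22 (T = 6 - 1*28 = 6 - 28 = -22)
f = 1/9 (f = -1/9*(-1) = 1/9 ≈ 0.11111)
h = 10 (h = -27 + 37 = 10)
m = -36 (m = -58 - 1*(-22) = -58 + 22 = -36)
b = -144/473 (b = 2/(-6 + (35/(-56) + ((1/9)*5)/10)) = 2/(-6 + (35*(-1/56) + (5/9)*(1/10))) = 2/(-6 + (-5/8 + 1/18)) = 2/(-6 - 41/72) = 2/(-473/72) = 2*(-72/473) = -144/473 ≈ -0.30444)
-35*m + b = -35*(-36) - 144/473 = 1260 - 144/473 = 595836/473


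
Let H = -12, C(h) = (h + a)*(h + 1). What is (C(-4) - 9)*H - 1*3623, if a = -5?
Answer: -3839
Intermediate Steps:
C(h) = (1 + h)*(-5 + h) (C(h) = (h - 5)*(h + 1) = (-5 + h)*(1 + h) = (1 + h)*(-5 + h))
(C(-4) - 9)*H - 1*3623 = ((-5 + (-4)² - 4*(-4)) - 9)*(-12) - 1*3623 = ((-5 + 16 + 16) - 9)*(-12) - 3623 = (27 - 9)*(-12) - 3623 = 18*(-12) - 3623 = -216 - 3623 = -3839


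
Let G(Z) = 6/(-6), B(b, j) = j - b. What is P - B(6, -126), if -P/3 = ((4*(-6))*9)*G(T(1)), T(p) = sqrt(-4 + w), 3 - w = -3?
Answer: -516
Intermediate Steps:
w = 6 (w = 3 - 1*(-3) = 3 + 3 = 6)
T(p) = sqrt(2) (T(p) = sqrt(-4 + 6) = sqrt(2))
G(Z) = -1 (G(Z) = 6*(-1/6) = -1)
P = -648 (P = -3*(4*(-6))*9*(-1) = -3*(-24*9)*(-1) = -(-648)*(-1) = -3*216 = -648)
P - B(6, -126) = -648 - (-126 - 1*6) = -648 - (-126 - 6) = -648 - 1*(-132) = -648 + 132 = -516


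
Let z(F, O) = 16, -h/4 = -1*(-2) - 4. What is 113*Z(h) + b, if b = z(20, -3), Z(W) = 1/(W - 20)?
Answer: 79/12 ≈ 6.5833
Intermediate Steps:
h = 8 (h = -4*(-1*(-2) - 4) = -4*(2 - 4) = -4*(-2) = 8)
Z(W) = 1/(-20 + W)
b = 16
113*Z(h) + b = 113/(-20 + 8) + 16 = 113/(-12) + 16 = 113*(-1/12) + 16 = -113/12 + 16 = 79/12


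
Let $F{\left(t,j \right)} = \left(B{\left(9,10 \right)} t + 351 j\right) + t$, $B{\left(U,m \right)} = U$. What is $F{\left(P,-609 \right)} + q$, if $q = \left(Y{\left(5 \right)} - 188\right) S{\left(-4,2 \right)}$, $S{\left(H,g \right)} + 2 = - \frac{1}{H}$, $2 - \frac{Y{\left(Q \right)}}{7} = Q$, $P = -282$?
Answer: $- \frac{864853}{4} \approx -2.1621 \cdot 10^{5}$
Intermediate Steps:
$Y{\left(Q \right)} = 14 - 7 Q$
$F{\left(t,j \right)} = 10 t + 351 j$ ($F{\left(t,j \right)} = \left(9 t + 351 j\right) + t = 10 t + 351 j$)
$S{\left(H,g \right)} = -2 - \frac{1}{H}$
$q = \frac{1463}{4}$ ($q = \left(\left(14 - 35\right) - 188\right) \left(-2 - \frac{1}{-4}\right) = \left(\left(14 - 35\right) - 188\right) \left(-2 - - \frac{1}{4}\right) = \left(-21 - 188\right) \left(-2 + \frac{1}{4}\right) = \left(-209\right) \left(- \frac{7}{4}\right) = \frac{1463}{4} \approx 365.75$)
$F{\left(P,-609 \right)} + q = \left(10 \left(-282\right) + 351 \left(-609\right)\right) + \frac{1463}{4} = \left(-2820 - 213759\right) + \frac{1463}{4} = -216579 + \frac{1463}{4} = - \frac{864853}{4}$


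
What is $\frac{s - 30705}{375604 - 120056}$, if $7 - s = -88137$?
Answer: $\frac{57439}{255548} \approx 0.22477$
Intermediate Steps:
$s = 88144$ ($s = 7 - -88137 = 7 + 88137 = 88144$)
$\frac{s - 30705}{375604 - 120056} = \frac{88144 - 30705}{375604 - 120056} = \frac{57439}{255548}$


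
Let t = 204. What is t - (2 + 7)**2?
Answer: 123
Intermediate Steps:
t - (2 + 7)**2 = 204 - (2 + 7)**2 = 204 - 1*9**2 = 204 - 1*81 = 204 - 81 = 123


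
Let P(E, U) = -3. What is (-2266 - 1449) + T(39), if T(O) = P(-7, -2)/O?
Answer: -48296/13 ≈ -3715.1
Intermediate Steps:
T(O) = -3/O
(-2266 - 1449) + T(39) = (-2266 - 1449) - 3/39 = -3715 - 3*1/39 = -3715 - 1/13 = -48296/13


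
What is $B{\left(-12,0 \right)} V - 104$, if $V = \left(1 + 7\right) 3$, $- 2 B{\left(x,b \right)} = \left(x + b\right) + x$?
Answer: $184$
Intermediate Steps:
$B{\left(x,b \right)} = - x - \frac{b}{2}$ ($B{\left(x,b \right)} = - \frac{\left(x + b\right) + x}{2} = - \frac{\left(b + x\right) + x}{2} = - \frac{b + 2 x}{2} = - x - \frac{b}{2}$)
$V = 24$ ($V = 8 \cdot 3 = 24$)
$B{\left(-12,0 \right)} V - 104 = \left(\left(-1\right) \left(-12\right) - 0\right) 24 - 104 = \left(12 + 0\right) 24 - 104 = 12 \cdot 24 - 104 = 288 - 104 = 184$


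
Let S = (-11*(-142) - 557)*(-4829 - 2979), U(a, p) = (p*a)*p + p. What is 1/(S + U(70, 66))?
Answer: -1/7542054 ≈ -1.3259e-7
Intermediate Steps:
U(a, p) = p + a*p² (U(a, p) = (a*p)*p + p = a*p² + p = p + a*p²)
S = -7847040 (S = (1562 - 557)*(-7808) = 1005*(-7808) = -7847040)
1/(S + U(70, 66)) = 1/(-7847040 + 66*(1 + 70*66)) = 1/(-7847040 + 66*(1 + 4620)) = 1/(-7847040 + 66*4621) = 1/(-7847040 + 304986) = 1/(-7542054) = -1/7542054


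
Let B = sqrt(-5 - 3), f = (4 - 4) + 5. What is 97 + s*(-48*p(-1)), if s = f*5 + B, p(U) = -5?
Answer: 6097 + 480*I*sqrt(2) ≈ 6097.0 + 678.82*I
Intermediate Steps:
f = 5 (f = 0 + 5 = 5)
B = 2*I*sqrt(2) (B = sqrt(-8) = 2*I*sqrt(2) ≈ 2.8284*I)
s = 25 + 2*I*sqrt(2) (s = 5*5 + 2*I*sqrt(2) = 25 + 2*I*sqrt(2) ≈ 25.0 + 2.8284*I)
97 + s*(-48*p(-1)) = 97 + (25 + 2*I*sqrt(2))*(-48*(-5)) = 97 + (25 + 2*I*sqrt(2))*240 = 97 + (6000 + 480*I*sqrt(2)) = 6097 + 480*I*sqrt(2)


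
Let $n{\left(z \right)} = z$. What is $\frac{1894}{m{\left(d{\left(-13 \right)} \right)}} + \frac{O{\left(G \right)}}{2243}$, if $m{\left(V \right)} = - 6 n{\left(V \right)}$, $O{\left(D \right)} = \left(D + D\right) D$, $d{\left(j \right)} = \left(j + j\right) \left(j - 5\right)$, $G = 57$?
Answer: $\frac{6999071}{3149172} \approx 2.2225$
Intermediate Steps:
$d{\left(j \right)} = 2 j \left(-5 + j\right)$
$O{\left(D \right)} = 2 D^{2}$ ($O{\left(D \right)} = 2 D D = 2 D^{2}$)
$m{\left(V \right)} = - 6 V$
$\frac{1894}{m{\left(d{\left(-13 \right)} \right)}} + \frac{O{\left(G \right)}}{2243} = \frac{1894}{\left(-6\right) 2 \left(-13\right) \left(-5 - 13\right)} + \frac{2 \cdot 57^{2}}{2243} = \frac{1894}{\left(-6\right) 2 \left(-13\right) \left(-18\right)} + 2 \cdot 3249 \cdot \frac{1}{2243} = \frac{1894}{\left(-6\right) 468} + 6498 \cdot \frac{1}{2243} = \frac{1894}{-2808} + \frac{6498}{2243} = 1894 \left(- \frac{1}{2808}\right) + \frac{6498}{2243} = - \frac{947}{1404} + \frac{6498}{2243} = \frac{6999071}{3149172}$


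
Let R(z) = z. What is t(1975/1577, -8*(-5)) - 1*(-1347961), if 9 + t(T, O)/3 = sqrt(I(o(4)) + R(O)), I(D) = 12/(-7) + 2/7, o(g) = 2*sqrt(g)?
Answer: 1347934 + 9*sqrt(210)/7 ≈ 1.3480e+6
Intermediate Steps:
I(D) = -10/7 (I(D) = 12*(-1/7) + 2*(1/7) = -12/7 + 2/7 = -10/7)
t(T, O) = -27 + 3*sqrt(-10/7 + O)
t(1975/1577, -8*(-5)) - 1*(-1347961) = (-27 + 3*sqrt(-70 + 49*(-8*(-5)))/7) - 1*(-1347961) = (-27 + 3*sqrt(-70 + 49*40)/7) + 1347961 = (-27 + 3*sqrt(-70 + 1960)/7) + 1347961 = (-27 + 3*sqrt(1890)/7) + 1347961 = (-27 + 3*(3*sqrt(210))/7) + 1347961 = (-27 + 9*sqrt(210)/7) + 1347961 = 1347934 + 9*sqrt(210)/7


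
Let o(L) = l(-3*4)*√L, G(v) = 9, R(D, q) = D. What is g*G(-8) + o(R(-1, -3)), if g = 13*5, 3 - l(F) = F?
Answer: 585 + 15*I ≈ 585.0 + 15.0*I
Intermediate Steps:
l(F) = 3 - F
o(L) = 15*√L (o(L) = (3 - (-3)*4)*√L = (3 - 1*(-12))*√L = (3 + 12)*√L = 15*√L)
g = 65
g*G(-8) + o(R(-1, -3)) = 65*9 + 15*√(-1) = 585 + 15*I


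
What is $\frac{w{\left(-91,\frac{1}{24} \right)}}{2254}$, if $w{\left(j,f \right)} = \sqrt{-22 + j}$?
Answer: $\frac{i \sqrt{113}}{2254} \approx 0.0047161 i$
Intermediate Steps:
$\frac{w{\left(-91,\frac{1}{24} \right)}}{2254} = \frac{\sqrt{-22 - 91}}{2254} = \sqrt{-113} \cdot \frac{1}{2254} = i \sqrt{113} \cdot \frac{1}{2254} = \frac{i \sqrt{113}}{2254}$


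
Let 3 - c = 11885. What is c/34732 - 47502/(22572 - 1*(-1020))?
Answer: -175981/74708 ≈ -2.3556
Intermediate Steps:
c = -11882 (c = 3 - 1*11885 = 3 - 11885 = -11882)
c/34732 - 47502/(22572 - 1*(-1020)) = -11882/34732 - 47502/(22572 - 1*(-1020)) = -11882*1/34732 - 47502/(22572 + 1020) = -13/38 - 47502/23592 = -13/38 - 47502*1/23592 = -13/38 - 7917/3932 = -175981/74708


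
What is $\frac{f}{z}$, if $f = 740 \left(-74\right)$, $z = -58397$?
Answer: $\frac{54760}{58397} \approx 0.93772$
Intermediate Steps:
$f = -54760$
$\frac{f}{z} = - \frac{54760}{-58397} = \left(-54760\right) \left(- \frac{1}{58397}\right) = \frac{54760}{58397}$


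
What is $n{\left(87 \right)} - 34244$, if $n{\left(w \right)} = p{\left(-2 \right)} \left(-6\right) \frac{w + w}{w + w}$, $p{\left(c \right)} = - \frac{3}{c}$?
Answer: $-34253$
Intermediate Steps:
$n{\left(w \right)} = -9$ ($n{\left(w \right)} = - \frac{3}{-2} \left(-6\right) \frac{w + w}{w + w} = \left(-3\right) \left(- \frac{1}{2}\right) \left(-6\right) \frac{2 w}{2 w} = \frac{3}{2} \left(-6\right) 2 w \frac{1}{2 w} = \left(-9\right) 1 = -9$)
$n{\left(87 \right)} - 34244 = -9 - 34244 = -34253$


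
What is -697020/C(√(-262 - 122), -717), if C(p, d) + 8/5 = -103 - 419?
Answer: 1742550/1309 ≈ 1331.2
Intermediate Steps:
C(p, d) = -2618/5 (C(p, d) = -8/5 + (-103 - 419) = -8/5 - 522 = -2618/5)
-697020/C(√(-262 - 122), -717) = -697020/(-2618/5) = -697020*(-5/2618) = 1742550/1309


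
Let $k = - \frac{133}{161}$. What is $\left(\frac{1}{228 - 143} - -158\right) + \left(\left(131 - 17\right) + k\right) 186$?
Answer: $\frac{41462343}{1955} \approx 21208.0$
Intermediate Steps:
$k = - \frac{19}{23}$ ($k = \left(-133\right) \frac{1}{161} = - \frac{19}{23} \approx -0.82609$)
$\left(\frac{1}{228 - 143} - -158\right) + \left(\left(131 - 17\right) + k\right) 186 = \left(\frac{1}{228 - 143} - -158\right) + \left(\left(131 - 17\right) - \frac{19}{23}\right) 186 = \left(\frac{1}{85} + 158\right) + \left(114 - \frac{19}{23}\right) 186 = \left(\frac{1}{85} + 158\right) + \frac{2603}{23} \cdot 186 = \frac{13431}{85} + \frac{484158}{23} = \frac{41462343}{1955}$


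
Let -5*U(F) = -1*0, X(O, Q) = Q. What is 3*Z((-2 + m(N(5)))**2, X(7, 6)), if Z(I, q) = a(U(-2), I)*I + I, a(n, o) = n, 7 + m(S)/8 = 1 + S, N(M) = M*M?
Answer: 67500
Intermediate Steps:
N(M) = M**2
m(S) = -48 + 8*S (m(S) = -56 + 8*(1 + S) = -56 + (8 + 8*S) = -48 + 8*S)
U(F) = 0 (U(F) = -(-1)*0/5 = -1/5*0 = 0)
Z(I, q) = I (Z(I, q) = 0*I + I = 0 + I = I)
3*Z((-2 + m(N(5)))**2, X(7, 6)) = 3*(-2 + (-48 + 8*5**2))**2 = 3*(-2 + (-48 + 8*25))**2 = 3*(-2 + (-48 + 200))**2 = 3*(-2 + 152)**2 = 3*150**2 = 3*22500 = 67500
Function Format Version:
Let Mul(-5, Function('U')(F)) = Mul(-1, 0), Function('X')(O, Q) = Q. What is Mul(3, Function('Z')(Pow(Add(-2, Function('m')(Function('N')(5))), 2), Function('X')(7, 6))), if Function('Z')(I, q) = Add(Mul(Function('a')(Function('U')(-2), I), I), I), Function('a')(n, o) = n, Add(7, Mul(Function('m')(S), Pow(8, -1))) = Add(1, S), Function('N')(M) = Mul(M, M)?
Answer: 67500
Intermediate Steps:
Function('N')(M) = Pow(M, 2)
Function('m')(S) = Add(-48, Mul(8, S)) (Function('m')(S) = Add(-56, Mul(8, Add(1, S))) = Add(-56, Add(8, Mul(8, S))) = Add(-48, Mul(8, S)))
Function('U')(F) = 0 (Function('U')(F) = Mul(Rational(-1, 5), Mul(-1, 0)) = Mul(Rational(-1, 5), 0) = 0)
Function('Z')(I, q) = I (Function('Z')(I, q) = Add(Mul(0, I), I) = Add(0, I) = I)
Mul(3, Function('Z')(Pow(Add(-2, Function('m')(Function('N')(5))), 2), Function('X')(7, 6))) = Mul(3, Pow(Add(-2, Add(-48, Mul(8, Pow(5, 2)))), 2)) = Mul(3, Pow(Add(-2, Add(-48, Mul(8, 25))), 2)) = Mul(3, Pow(Add(-2, Add(-48, 200)), 2)) = Mul(3, Pow(Add(-2, 152), 2)) = Mul(3, Pow(150, 2)) = Mul(3, 22500) = 67500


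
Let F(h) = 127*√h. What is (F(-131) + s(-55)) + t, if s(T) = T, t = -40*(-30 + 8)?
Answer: 825 + 127*I*√131 ≈ 825.0 + 1453.6*I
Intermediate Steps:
t = 880 (t = -40*(-22) = 880)
(F(-131) + s(-55)) + t = (127*√(-131) - 55) + 880 = (127*(I*√131) - 55) + 880 = (127*I*√131 - 55) + 880 = (-55 + 127*I*√131) + 880 = 825 + 127*I*√131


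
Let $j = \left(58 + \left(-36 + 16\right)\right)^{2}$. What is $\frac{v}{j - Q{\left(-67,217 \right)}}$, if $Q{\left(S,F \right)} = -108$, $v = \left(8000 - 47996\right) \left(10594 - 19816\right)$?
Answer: $\frac{46105389}{194} \approx 2.3766 \cdot 10^{5}$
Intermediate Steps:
$v = 368843112$ ($v = \left(-39996\right) \left(-9222\right) = 368843112$)
$j = 1444$ ($j = \left(58 - 20\right)^{2} = 38^{2} = 1444$)
$\frac{v}{j - Q{\left(-67,217 \right)}} = \frac{368843112}{1444 - -108} = \frac{368843112}{1444 + 108} = \frac{368843112}{1552} = 368843112 \cdot \frac{1}{1552} = \frac{46105389}{194}$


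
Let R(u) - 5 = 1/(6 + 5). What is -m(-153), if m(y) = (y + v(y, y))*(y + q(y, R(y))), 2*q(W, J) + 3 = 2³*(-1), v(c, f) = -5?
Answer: -25043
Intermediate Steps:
R(u) = 56/11 (R(u) = 5 + 1/(6 + 5) = 5 + 1/11 = 56/11)
q(W, J) = -11/2 (q(W, J) = -3/2 + (2³*(-1))/2 = -3/2 + (8*(-1))/2 = -3/2 + (½)*(-8) = -3/2 - 4 = -11/2)
m(y) = (-5 + y)*(-11/2 + y) (m(y) = (y - 5)*(y - 11/2) = (-5 + y)*(-11/2 + y))
-m(-153) = -(55/2 + (-153)² - 21/2*(-153)) = -(55/2 + 23409 + 3213/2) = -1*25043 = -25043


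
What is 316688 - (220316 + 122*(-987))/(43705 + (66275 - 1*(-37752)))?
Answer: 23392425857/73866 ≈ 3.1669e+5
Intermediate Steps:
316688 - (220316 + 122*(-987))/(43705 + (66275 - 1*(-37752))) = 316688 - (220316 - 120414)/(43705 + (66275 + 37752)) = 316688 - 99902/(43705 + 104027) = 316688 - 99902/147732 = 316688 - 1*49951/73866 = 316688 - 49951/73866 = 23392425857/73866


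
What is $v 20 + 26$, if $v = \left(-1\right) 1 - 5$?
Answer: $-94$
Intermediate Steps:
$v = -6$ ($v = -1 - 5 = -6$)
$v 20 + 26 = \left(-6\right) 20 + 26 = -120 + 26 = -94$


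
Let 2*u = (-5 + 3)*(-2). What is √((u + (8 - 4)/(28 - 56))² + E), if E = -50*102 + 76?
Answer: I*√246007/7 ≈ 70.856*I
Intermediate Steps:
E = -5024 (E = -5100 + 76 = -5024)
u = 2 (u = ((-5 + 3)*(-2))/2 = (-2*(-2))/2 = (½)*4 = 2)
√((u + (8 - 4)/(28 - 56))² + E) = √((2 + (8 - 4)/(28 - 56))² - 5024) = √((2 + 4/(-28))² - 5024) = √((2 + 4*(-1/28))² - 5024) = √((2 - ⅐)² - 5024) = √((13/7)² - 5024) = √(169/49 - 5024) = √(-246007/49) = I*√246007/7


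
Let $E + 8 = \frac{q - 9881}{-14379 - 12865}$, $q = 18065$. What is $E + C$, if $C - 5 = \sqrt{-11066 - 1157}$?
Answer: $- \frac{22479}{6811} + i \sqrt{12223} \approx -3.3004 + 110.56 i$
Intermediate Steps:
$E = - \frac{56534}{6811}$ ($E = -8 + \frac{18065 - 9881}{-14379 - 12865} = -8 + \frac{8184}{-27244} = -8 + 8184 \left(- \frac{1}{27244}\right) = -8 - \frac{2046}{6811} = - \frac{56534}{6811} \approx -8.3004$)
$C = 5 + i \sqrt{12223}$ ($C = 5 + \sqrt{-11066 - 1157} = 5 + \sqrt{-12223} = 5 + i \sqrt{12223} \approx 5.0 + 110.56 i$)
$E + C = - \frac{56534}{6811} + \left(5 + i \sqrt{12223}\right) = - \frac{22479}{6811} + i \sqrt{12223}$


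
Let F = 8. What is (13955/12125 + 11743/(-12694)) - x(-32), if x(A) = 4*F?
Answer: -978102221/30782950 ≈ -31.774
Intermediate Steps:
x(A) = 32 (x(A) = 4*8 = 32)
(13955/12125 + 11743/(-12694)) - x(-32) = (13955/12125 + 11743/(-12694)) - 1*32 = (13955*(1/12125) + 11743*(-1/12694)) - 32 = (2791/2425 - 11743/12694) - 32 = 6952179/30782950 - 32 = -978102221/30782950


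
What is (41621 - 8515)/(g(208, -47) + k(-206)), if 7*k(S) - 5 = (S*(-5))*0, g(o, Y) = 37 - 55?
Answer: -231742/121 ≈ -1915.2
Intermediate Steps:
g(o, Y) = -18
k(S) = 5/7 (k(S) = 5/7 + ((S*(-5))*0)/7 = 5/7 + (-5*S*0)/7 = 5/7 + (⅐)*0 = 5/7 + 0 = 5/7)
(41621 - 8515)/(g(208, -47) + k(-206)) = (41621 - 8515)/(-18 + 5/7) = 33106/(-121/7) = 33106*(-7/121) = -231742/121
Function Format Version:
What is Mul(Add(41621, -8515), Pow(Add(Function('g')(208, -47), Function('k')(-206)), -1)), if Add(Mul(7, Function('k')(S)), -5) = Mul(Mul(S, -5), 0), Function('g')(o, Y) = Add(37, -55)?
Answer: Rational(-231742, 121) ≈ -1915.2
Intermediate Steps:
Function('g')(o, Y) = -18
Function('k')(S) = Rational(5, 7) (Function('k')(S) = Add(Rational(5, 7), Mul(Rational(1, 7), Mul(Mul(S, -5), 0))) = Add(Rational(5, 7), Mul(Rational(1, 7), Mul(Mul(-5, S), 0))) = Add(Rational(5, 7), Mul(Rational(1, 7), 0)) = Add(Rational(5, 7), 0) = Rational(5, 7))
Mul(Add(41621, -8515), Pow(Add(Function('g')(208, -47), Function('k')(-206)), -1)) = Mul(Add(41621, -8515), Pow(Add(-18, Rational(5, 7)), -1)) = Mul(33106, Pow(Rational(-121, 7), -1)) = Mul(33106, Rational(-7, 121)) = Rational(-231742, 121)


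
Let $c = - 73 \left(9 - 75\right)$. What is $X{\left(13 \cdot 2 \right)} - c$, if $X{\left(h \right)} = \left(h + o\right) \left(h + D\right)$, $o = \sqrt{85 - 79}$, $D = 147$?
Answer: $-320 + 173 \sqrt{6} \approx 103.76$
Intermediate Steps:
$o = \sqrt{6} \approx 2.4495$
$c = 4818$ ($c = - 73 \left(-66\right) = \left(-1\right) \left(-4818\right) = 4818$)
$X{\left(h \right)} = \left(147 + h\right) \left(h + \sqrt{6}\right)$ ($X{\left(h \right)} = \left(h + \sqrt{6}\right) \left(h + 147\right) = \left(h + \sqrt{6}\right) \left(147 + h\right) = \left(147 + h\right) \left(h + \sqrt{6}\right)$)
$X{\left(13 \cdot 2 \right)} - c = \left(\left(13 \cdot 2\right)^{2} + 147 \cdot 13 \cdot 2 + 147 \sqrt{6} + 13 \cdot 2 \sqrt{6}\right) - 4818 = \left(26^{2} + 147 \cdot 26 + 147 \sqrt{6} + 26 \sqrt{6}\right) - 4818 = \left(676 + 3822 + 147 \sqrt{6} + 26 \sqrt{6}\right) - 4818 = \left(4498 + 173 \sqrt{6}\right) - 4818 = -320 + 173 \sqrt{6}$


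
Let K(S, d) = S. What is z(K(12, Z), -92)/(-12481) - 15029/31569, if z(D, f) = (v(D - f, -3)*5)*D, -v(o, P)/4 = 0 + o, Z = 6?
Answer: 600385291/394012689 ≈ 1.5238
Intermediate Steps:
v(o, P) = -4*o (v(o, P) = -4*(0 + o) = -4*o)
z(D, f) = D*(-20*D + 20*f) (z(D, f) = (-4*(D - f)*5)*D = ((-4*D + 4*f)*5)*D = (-20*D + 20*f)*D = D*(-20*D + 20*f))
z(K(12, Z), -92)/(-12481) - 15029/31569 = (20*12*(-92 - 1*12))/(-12481) - 15029/31569 = (20*12*(-92 - 12))*(-1/12481) - 15029*1/31569 = (20*12*(-104))*(-1/12481) - 15029/31569 = -24960*(-1/12481) - 15029/31569 = 24960/12481 - 15029/31569 = 600385291/394012689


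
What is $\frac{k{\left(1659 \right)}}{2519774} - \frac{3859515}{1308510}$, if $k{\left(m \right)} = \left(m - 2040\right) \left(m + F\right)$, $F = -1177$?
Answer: $- \frac{110726699367}{36634994186} \approx -3.0224$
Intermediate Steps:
$k{\left(m \right)} = \left(-2040 + m\right) \left(-1177 + m\right)$ ($k{\left(m \right)} = \left(m - 2040\right) \left(m - 1177\right) = \left(-2040 + m\right) \left(-1177 + m\right)$)
$\frac{k{\left(1659 \right)}}{2519774} - \frac{3859515}{1308510} = \frac{2401080 + 1659^{2} - 5337003}{2519774} - \frac{3859515}{1308510} = \left(2401080 + 2752281 - 5337003\right) \frac{1}{2519774} - \frac{85767}{29078} = \left(-183642\right) \frac{1}{2519774} - \frac{85767}{29078} = - \frac{91821}{1259887} - \frac{85767}{29078} = - \frac{110726699367}{36634994186}$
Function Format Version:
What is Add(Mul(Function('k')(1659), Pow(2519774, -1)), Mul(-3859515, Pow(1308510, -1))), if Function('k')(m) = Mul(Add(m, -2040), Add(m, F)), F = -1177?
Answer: Rational(-110726699367, 36634994186) ≈ -3.0224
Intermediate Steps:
Function('k')(m) = Mul(Add(-2040, m), Add(-1177, m)) (Function('k')(m) = Mul(Add(m, -2040), Add(m, -1177)) = Mul(Add(-2040, m), Add(-1177, m)))
Add(Mul(Function('k')(1659), Pow(2519774, -1)), Mul(-3859515, Pow(1308510, -1))) = Add(Mul(Add(2401080, Pow(1659, 2), Mul(-3217, 1659)), Pow(2519774, -1)), Mul(-3859515, Pow(1308510, -1))) = Add(Mul(Add(2401080, 2752281, -5337003), Rational(1, 2519774)), Mul(-3859515, Rational(1, 1308510))) = Add(Mul(-183642, Rational(1, 2519774)), Rational(-85767, 29078)) = Add(Rational(-91821, 1259887), Rational(-85767, 29078)) = Rational(-110726699367, 36634994186)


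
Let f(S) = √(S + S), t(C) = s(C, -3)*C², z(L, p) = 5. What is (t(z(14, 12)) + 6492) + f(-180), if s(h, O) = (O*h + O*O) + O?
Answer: 6267 + 6*I*√10 ≈ 6267.0 + 18.974*I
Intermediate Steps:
s(h, O) = O + O² + O*h (s(h, O) = (O*h + O²) + O = (O² + O*h) + O = O + O² + O*h)
t(C) = C²*(6 - 3*C) (t(C) = (-3*(1 - 3 + C))*C² = (-3*(-2 + C))*C² = (6 - 3*C)*C² = C²*(6 - 3*C))
f(S) = √2*√S (f(S) = √(2*S) = √2*√S)
(t(z(14, 12)) + 6492) + f(-180) = (3*5²*(2 - 1*5) + 6492) + √2*√(-180) = (3*25*(2 - 5) + 6492) + √2*(6*I*√5) = (3*25*(-3) + 6492) + 6*I*√10 = (-225 + 6492) + 6*I*√10 = 6267 + 6*I*√10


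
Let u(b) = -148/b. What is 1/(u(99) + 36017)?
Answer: 99/3565535 ≈ 2.7766e-5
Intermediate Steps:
1/(u(99) + 36017) = 1/(-148/99 + 36017) = 1/(3565535/99) = 99/3565535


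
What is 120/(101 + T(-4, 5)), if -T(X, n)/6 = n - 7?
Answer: 120/113 ≈ 1.0619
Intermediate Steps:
T(X, n) = 42 - 6*n (T(X, n) = -6*(n - 7) = -6*(-7 + n) = 42 - 6*n)
120/(101 + T(-4, 5)) = 120/(101 + (42 - 6*5)) = 120/(101 + (42 - 30)) = 120/(101 + 12) = 120/113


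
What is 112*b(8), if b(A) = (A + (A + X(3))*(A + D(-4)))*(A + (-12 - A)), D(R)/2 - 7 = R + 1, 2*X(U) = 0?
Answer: -182784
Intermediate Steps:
X(U) = 0 (X(U) = (½)*0 = 0)
D(R) = 16 + 2*R (D(R) = 14 + 2*(R + 1) = 14 + 2*(1 + R) = 14 + (2 + 2*R) = 16 + 2*R)
b(A) = -12*A - 12*A*(8 + A) (b(A) = (A + (A + 0)*(A + (16 + 2*(-4))))*(A + (-12 - A)) = (A + A*(A + (16 - 8)))*(-12) = (A + A*(A + 8))*(-12) = (A + A*(8 + A))*(-12) = -12*A - 12*A*(8 + A))
112*b(8) = 112*(12*8*(-9 - 1*8)) = 112*(12*8*(-9 - 8)) = 112*(12*8*(-17)) = 112*(-1632) = -182784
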